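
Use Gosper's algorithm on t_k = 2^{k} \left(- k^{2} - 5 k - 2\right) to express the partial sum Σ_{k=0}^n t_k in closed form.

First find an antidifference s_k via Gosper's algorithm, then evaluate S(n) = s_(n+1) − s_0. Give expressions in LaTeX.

Compute t_(k+1)/t_k: get 2*(k**2 + 7*k + 8)/(k**2 + 5*k + 2).
Normal form (A,B,C) = (2, 1, k**2 + 5*k + 2).
Set up (2)·f(k+1) − (1)·f(k) − (k**2 + 5*k + 2) = 0.
d = 2 from the (0,0,2) case.
Solving with deg f ≤ 2: f(k) = (k - 1)*(k + 2).
R(k) = B(k−1)·f(k)/C(k) = (k - 1)*(k + 2)/(k**2 + 5*k + 2); s_k = R·t_k = 2**k*(-k**2 - k + 2).
Verify: 2**k*(-k**2 - 5*k - 2) matches t_k.
s_(n+1) = 2**(n + 1)*n*(-n - 3) and s_(0) = 2, so S(n) = -2*2**n*n**2 - 6*2**n*n - 2.

S(n) = - 2 \cdot 2^{n} n^{2} - 6 \cdot 2^{n} n - 2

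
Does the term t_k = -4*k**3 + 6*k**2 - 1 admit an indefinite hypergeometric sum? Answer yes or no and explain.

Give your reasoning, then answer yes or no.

t_(k+1)/t_k = (4*k**3 + 6*k**2 - 1)/(4*k**3 - 6*k**2 + 1).
So A=1 and B=1, with C=k**3 - 3*k**2/2 + 1/4.
Solve (1)·f(k+1) − (1)·f(k) = k**3 - 3*k**2/2 + 1/4.
From deg A=0, deg B=0, deg C=3: d=4.
Solve for f: f(k) = k**2*(k - 2)**2/4 (degree 4 ≤ 4).
Then R = B(k−1)f/C = k**2*(k - 2)**2/((2*k - 1)*(2*k**2 - 2*k - 1)), so s_k = R(k)·t_k = k**2*(-k**2 + 4*k - 4).
Δs = -4*k**3 + 6*k**2 - 1, as required.

Yes. s_k = k**2*(-k**2 + 4*k - 4).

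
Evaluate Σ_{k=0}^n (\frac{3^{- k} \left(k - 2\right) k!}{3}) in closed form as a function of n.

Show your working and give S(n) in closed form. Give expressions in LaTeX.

t_(k+1)/t_k = (k**2 - 1)/(3*(k - 2)).
Gosper form: A/B · C(k+1)/C(k) with A=k/3 + 1/3, B=1, C=k - 2.
Need (k/3 + 1/3)·f(k+1) − (1)·f(k) = k - 2.
Bound: deg f ≤ 0.
Coefficient equations give f(k) = 3.
R(k) = B(k−1)·f(k)/C(k) = 3/(k - 2); s_k = R·t_k = factorial(k)/3**k.
Verify: (k - 2)*factorial(k)/(3*3**k) matches t_k.
Telescope: S(n) = s_(n+1) − s_(0) = 3**(-n - 1)*factorial(n + 1) − (1) = 3**(-n - 1)*(-3**(n + 1) + n*factorial(n) + factorial(n)).

S(n) = 3^{- n - 1} \left(- 3^{n + 1} + n n! + n!\right)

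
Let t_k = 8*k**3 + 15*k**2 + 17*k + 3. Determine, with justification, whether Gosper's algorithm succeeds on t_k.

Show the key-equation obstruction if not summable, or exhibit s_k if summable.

t_(k+1)/t_k = (8*k**3 + 39*k**2 + 71*k + 43)/(8*k**3 + 15*k**2 + 17*k + 3).
Take A(k)=1, B(k)=1, C(k)=k**3 + 15*k**2/8 + 17*k/8 + 3/8.
Set up (1)·f(k+1) − (1)·f(k) − (k**3 + 15*k**2/8 + 17*k/8 + 3/8) = 0.
From deg A=0, deg B=0, deg C=3: d=4.
A polynomial solution: f(k) = k*(2*k**3 + k**2 + 3*k - 3)/8.
Get s_k = R·t_k = k*(2*k**3 + k**2 + 3*k - 3) with R(k) = B(k−1)f(k)/C(k) = k*(2*k**3 + k**2 + 3*k - 3)/(8*k**3 + 15*k**2 + 17*k + 3).
s_(k+1) − s_k = 8*k**3 + 15*k**2 + 17*k + 3 = t_k.

Yes. s_k = k*(2*k**3 + k**2 + 3*k - 3).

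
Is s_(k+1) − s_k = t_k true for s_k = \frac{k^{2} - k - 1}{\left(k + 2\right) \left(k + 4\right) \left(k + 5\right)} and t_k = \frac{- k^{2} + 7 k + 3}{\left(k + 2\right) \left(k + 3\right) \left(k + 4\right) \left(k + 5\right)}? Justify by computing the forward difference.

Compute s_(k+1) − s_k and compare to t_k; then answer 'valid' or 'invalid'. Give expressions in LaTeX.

s_(k+1) = (-k + (k + 1)**2 - 2)/((k + 3)*(k + 5)*(k + 6))
s_(k+1) − s_k = (-k**3 + 5*k**2 + 29*k + 10)/(k**5 + 20*k**4 + 155*k**3 + 580*k**2 + 1044*k + 720)
(s_(k+1) − s_k) − t_k = 4*(k**2 - 4*k - 2)/(k**5 + 20*k**4 + 155*k**3 + 580*k**2 + 1044*k + 720)

Invalid: residual \frac{4 \left(k^{2} - 4 k - 2\right)}{k^{5} + 20 k^{4} + 155 k^{3} + 580 k^{2} + 1044 k + 720} ≠ 0.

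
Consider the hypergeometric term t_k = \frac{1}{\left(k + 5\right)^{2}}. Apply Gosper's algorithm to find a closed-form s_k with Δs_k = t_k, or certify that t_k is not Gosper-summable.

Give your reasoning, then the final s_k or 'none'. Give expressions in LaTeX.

t_(k+1)/t_k = (k + 5)**2/(k + 6)**2.
Normal form (A,B,C) = (k**2 + 10*k + 25, k**2 + 12*k + 36, 1).
Key eq: (k**2 + 10*k + 25)·f(k+1) = (k**2 + 10*k + 25)·f(k) + (1).
d = 0 from the (2,2,0) case.
Write f(k) = c0. Then LHS − RHS = -1, requiring -1 = 0: contradictory. No certificate.

no hypergeometric antidifference exists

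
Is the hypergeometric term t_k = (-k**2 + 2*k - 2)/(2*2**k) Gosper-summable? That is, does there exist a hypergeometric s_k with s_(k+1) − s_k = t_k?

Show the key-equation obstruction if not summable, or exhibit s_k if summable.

Yes. s_k = (k**2 + 3)/2**k.

Step 1: r(k) = (k**2 + 1)/(2*(k**2 - 2*k + 2)).
Take A(k)=1/2, B(k)=1, C(k)=k**2 - 2*k + 2.
Solve (1/2)·f(k+1) − (1)·f(k) = k**2 - 2*k + 2.
Bound: deg f ≤ 2.
Solving with deg f ≤ 2: f(k) = -2*(k**2 + 3).
Certificate R = B(k−1)f/C = -2*(k**2 + 3)/(k**2 - 2*k + 2) gives s_k = (k**2 + 3)/2**k.
Verify: (-k**2 + 2*k - 2)/(2*2**k) matches t_k.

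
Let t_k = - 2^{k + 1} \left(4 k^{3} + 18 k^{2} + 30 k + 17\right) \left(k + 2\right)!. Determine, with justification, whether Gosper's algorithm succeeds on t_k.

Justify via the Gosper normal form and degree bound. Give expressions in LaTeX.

t_(k+1)/t_k = 2*(4*k**4 + 42*k**3 + 168*k**2 + 303*k + 207)/(4*k**3 + 18*k**2 + 30*k + 17).
Normal form (A,B,C) = (2*k + 6, 1, k**3 + 9*k**2/2 + 15*k/2 + 17/4).
Key eq: (2*k + 6)·f(k+1) = (1)·f(k) + (k**3 + 9*k**2/2 + 15*k/2 + 17/4).
From deg A=1, deg B=0, deg C=3: d=2.
Solving with deg f ≤ 2: f(k) = (2*k**2 + 1)/4.
So s_k = (B(k−1)f/C)·t_k = ((2*k**2 + 1)/(4*k**3 + 18*k**2 + 30*k + 17))·t_k = -2**(k + 1)*(2*k**2 + 1)*factorial(k + 2).
Check: Δs_k = -2**(k + 1)*(4*k**3 + 18*k**2 + 30*k + 17)*factorial(k + 2). ✓

Yes. s_k = - 2^{k + 1} \left(2 k^{2} + 1\right) \left(k + 2\right)!.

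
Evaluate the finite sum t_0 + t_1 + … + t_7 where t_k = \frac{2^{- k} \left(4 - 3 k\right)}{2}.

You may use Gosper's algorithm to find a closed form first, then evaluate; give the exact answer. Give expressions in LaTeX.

The ratio is (3*k - 1)/(2*(3*k - 4)).
Normal form (A,B,C) = (1/2, 1, k - 4/3).
Key eq: (1/2)·f(k+1) = (1)·f(k) + (k - 4/3).
d = 1 from the (0,0,1) case.
Solve for f: f(k) = -2*(3*k - 1)/3 (degree 1 ≤ 1).
R(k) = B(k−1)·f(k)/C(k) = -2*(3*k - 1)/(3*k - 4); s_k = R·t_k = (3*k - 1)/2**k.
Verify: (4 - 3*k)/(2*2**k) matches t_k.
Sum = s_(8) − s_(0); s_(8) = 23/256, s_(0) = -1 ⇒ 279/256.

Σ = 279/256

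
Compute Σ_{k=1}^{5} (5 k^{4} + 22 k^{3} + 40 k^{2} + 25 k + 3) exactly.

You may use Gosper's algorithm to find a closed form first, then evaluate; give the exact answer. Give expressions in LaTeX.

The ratio is (5*k**4 + 42*k**3 + 136*k**2 + 191*k + 95)/(5*k**4 + 22*k**3 + 40*k**2 + 25*k + 3).
Normal form (A,B,C) = (1, 1, k**4 + 22*k**3/5 + 8*k**2 + 5*k + 3/5).
Set up (1)·f(k+1) − (1)·f(k) − (k**4 + 22*k**3/5 + 8*k**2 + 5*k + 3/5) = 0.
From deg A=0, deg B=0, deg C=4: d=5.
Solving with deg f ≤ 5: f(k) = k*(k**4 + 3*k**3 + 4*k**2 - 2*k - 3)/5.
R(k) = B(k−1)·f(k)/C(k) = k*(k**4 + 3*k**3 + 4*k**2 - 2*k - 3)/(5*k**4 + 22*k**3 + 40*k**2 + 25*k + 3); s_k = R·t_k = k*(k**4 + 3*k**3 + 4*k**2 - 2*k - 3).
Δs = 5*k**4 + 22*k**3 + 40*k**2 + 25*k + 3, as required.
Evaluate s at k=6 and k=1: 12438 and 3; difference 12435.

Σ = 12435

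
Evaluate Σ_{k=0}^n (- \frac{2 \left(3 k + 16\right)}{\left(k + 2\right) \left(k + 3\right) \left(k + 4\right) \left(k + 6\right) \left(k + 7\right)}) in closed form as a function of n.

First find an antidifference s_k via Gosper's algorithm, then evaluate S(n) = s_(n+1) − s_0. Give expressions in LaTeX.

t_(k+1)/t_k = (k + 2)*(k + 6)*(3*k + 19)/((k + 5)*(k + 8)*(3*k + 16)).
A = k + 2, B = k + 8, C = k**2 + 31*k/3 + 80/3.
Need (k + 2)·f(k+1) − (k + 7)·f(k) = k**2 + 31*k/3 + 80/3.
From deg A=1, deg B=1, deg C=2: d=5.
Solving with deg f ≤ 5: f(k) = k*(k + 4)*(k + 5)*(k**2 + 11*k + 36)/108.
Get s_k = R·t_k = k*(-k**2 - 11*k - 36)/(18*(k**3 + 11*k**2 + 36*k + 36)) with R(k) = B(k−1)f(k)/C(k) = k*(k + 4)*(k + 7)*(k**2 + 11*k + 36)/(36*(3*k + 16)).
s_(k+1) − s_k = 2*(-3*k - 16)/(k**5 + 22*k**4 + 185*k**3 + 740*k**2 + 1404*k + 1008) = t_k.
Telescope: S(n) = s_(n+1) − s_(0) = (-n**3 - 14*n**2 - 61*n - 48)/(18*(n**3 + 14*n**2 + 61*n + 84)) − (0) = (-n**3 - 14*n**2 - 61*n - 48)/(18*(n**3 + 14*n**2 + 61*n + 84)).

S(n) = \frac{- n^{3} - 14 n^{2} - 61 n - 48}{18 \left(n^{3} + 14 n^{2} + 61 n + 84\right)}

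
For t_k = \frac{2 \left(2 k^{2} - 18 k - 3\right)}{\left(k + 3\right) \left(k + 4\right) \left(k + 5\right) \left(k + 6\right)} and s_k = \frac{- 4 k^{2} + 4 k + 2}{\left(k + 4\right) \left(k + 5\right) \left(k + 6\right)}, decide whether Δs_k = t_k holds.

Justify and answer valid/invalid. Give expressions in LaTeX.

s_(k+1) = 2*(2*k - 2*(k + 1)**2 + 3)/((k + 5)*(k + 6)*(k + 7))
s_(k+1) − s_k = 2*(2*k**2 - 22*k - 3)/(k**4 + 22*k**3 + 179*k**2 + 638*k + 840)
(s_(k+1) − s_k) − t_k = 24*(-k**2 + 5*k + 1)/(k**5 + 25*k**4 + 245*k**3 + 1175*k**2 + 2754*k + 2520)

Invalid: residual \frac{24 \left(- k^{2} + 5 k + 1\right)}{k^{5} + 25 k^{4} + 245 k^{3} + 1175 k^{2} + 2754 k + 2520} ≠ 0.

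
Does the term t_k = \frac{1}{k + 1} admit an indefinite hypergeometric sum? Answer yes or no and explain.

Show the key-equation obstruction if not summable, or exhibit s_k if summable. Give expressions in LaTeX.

No — key equation has no polynomial f.

Compute t_(k+1)/t_k: get (k + 1)/(k + 2).
Take A(k)=k + 1, B(k)=k + 2, C(k)=1.
Solve (k + 1)·f(k+1) − (k + 1)·f(k) = 1.
Degrees (1,1,0) ⇒ d ≤ 0.
f = c0 ⇒ A·f(k+1) − B(k−1)·f(k) − C = -1. The system {-1 = 0} is inconsistent; no antidifference.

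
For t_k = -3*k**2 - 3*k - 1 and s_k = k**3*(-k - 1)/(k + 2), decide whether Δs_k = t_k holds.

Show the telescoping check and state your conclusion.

Invalid: residual (2*k**3 + 9*k**2 + 7*k + 2)/(k**2 + 5*k + 6) ≠ 0.

s_(k+1) = (-k - 2)*(k + 1)**3/(k + 3)
s_(k+1) − s_k = (k + 1)*(k**3*(k + 3) - (k + 1)**2*(k + 2)**2)/((k + 2)*(k + 3))
(s_(k+1) − s_k) − t_k = (2*k**3 + 9*k**2 + 7*k + 2)/(k**2 + 5*k + 6)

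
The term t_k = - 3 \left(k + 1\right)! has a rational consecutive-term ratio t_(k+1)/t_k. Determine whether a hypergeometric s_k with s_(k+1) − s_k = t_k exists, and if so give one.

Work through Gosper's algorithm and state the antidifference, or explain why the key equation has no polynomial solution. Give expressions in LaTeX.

The ratio is k + 2.
Take A(k)=k + 2, B(k)=1, C(k)=1.
Need (k + 2)·f(k+1) − (1)·f(k) = 1.
deg f ≤ -1 (via 1,0,0).
d = -1 < 0 ⇒ no nonzero polynomial f; not summable.

none (Gosper's algorithm certifies no s_k)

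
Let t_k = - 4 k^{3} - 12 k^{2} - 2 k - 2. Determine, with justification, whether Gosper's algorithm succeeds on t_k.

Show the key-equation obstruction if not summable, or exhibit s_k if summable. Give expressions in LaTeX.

Compute t_(k+1)/t_k: get (2*k**3 + 12*k**2 + 19*k + 10)/(2*k**3 + 6*k**2 + k + 1).
A = 1, B = 1, C = k**3 + 3*k**2 + k/2 + 1/2.
Key eq: (1)·f(k+1) = (1)·f(k) + (k**3 + 3*k**2 + k/2 + 1/2).
deg f ≤ 4 (via 0,0,3).
Coefficient equations give f(k) = k*(k**3 + 2*k**2 - 4*k + 3)/4.
R(k) = B(k−1)·f(k)/C(k) = k*(k**3 + 2*k**2 - 4*k + 3)/(2*(2*k**3 + 6*k**2 + k + 1)); s_k = R·t_k = k*(-k**3 - 2*k**2 + 4*k - 3).
Check: Δs_k = -4*k**3 - 12*k**2 - 2*k - 2. ✓

Yes. s_k = k \left(- k^{3} - 2 k^{2} + 4 k - 3\right).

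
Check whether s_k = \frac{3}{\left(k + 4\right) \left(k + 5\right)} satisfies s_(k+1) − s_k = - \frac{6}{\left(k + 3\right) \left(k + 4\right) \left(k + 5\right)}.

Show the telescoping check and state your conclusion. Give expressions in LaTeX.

s_(k+1) = 3/((k + 5)*(k + 6))
s_(k+1) − s_k = -6/(k**3 + 15*k**2 + 74*k + 120)
(s_(k+1) − s_k) − t_k = 18/(k**4 + 18*k**3 + 119*k**2 + 342*k + 360)

Invalid: residual \frac{18}{k^{4} + 18 k^{3} + 119 k^{2} + 342 k + 360} ≠ 0.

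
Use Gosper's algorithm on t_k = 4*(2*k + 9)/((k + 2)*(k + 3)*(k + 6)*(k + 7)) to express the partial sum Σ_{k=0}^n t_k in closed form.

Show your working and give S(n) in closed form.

Step 1: r(k) = (k + 2)*(k + 6)*(2*k + 11)/((k + 4)*(k + 8)*(2*k + 9)).
Take A(k)=k + 2, B(k)=k + 8, C(k)=k**3 + 27*k**2/2 + 121*k/2 + 90.
f must satisfy (k + 2)·f(k+1) − (k + 7)·f(k) = k**3 + 27*k**2/2 + 121*k/2 + 90.
From deg A=1, deg B=1, deg C=3: d=5.
Solving with deg f ≤ 5: f(k) = k*(k + 3)*(k + 4)*(k + 5)*(k + 8)/24.
Get s_k = R·t_k = k*(k + 8)/(3*(k**2 + 8*k + 12)) with R(k) = B(k−1)f(k)/C(k) = k*(k + 3)*(k + 7)*(k + 8)/(12*(2*k + 9)).
Check: Δs_k = 4*(2*k + 9)/(k**4 + 18*k**3 + 113*k**2 + 288*k + 252). ✓
Evaluate: s_(n+1) = (n**2 + 10*n + 9)/(3*(n**2 + 10*n + 21)); subtract s_(0) = 0 ⇒ S(n) = (n**2 + 10*n + 9)/(3*(n**2 + 10*n + 21)).

S(n) = (n**2 + 10*n + 9)/(3*(n**2 + 10*n + 21))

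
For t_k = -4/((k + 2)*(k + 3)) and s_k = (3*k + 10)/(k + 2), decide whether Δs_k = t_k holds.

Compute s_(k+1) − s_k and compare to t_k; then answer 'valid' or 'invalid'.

s_(k+1) = (3*k + 13)/(k + 3)
s_(k+1) − s_k = -4/(k**2 + 5*k + 6)
(s_(k+1) − s_k) − t_k = 0

Valid — Δs_k = t_k.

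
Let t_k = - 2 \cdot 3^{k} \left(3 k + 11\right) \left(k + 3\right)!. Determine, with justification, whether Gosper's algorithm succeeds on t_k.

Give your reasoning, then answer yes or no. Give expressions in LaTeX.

r(k) = 3*(k + 4)*(3*k + 14)/(3*k + 11) after simplifying.
Factor: A=3*k + 12; B=1; C=k + 11/3.
Set up (3*k + 12)·f(k+1) − (1)·f(k) − (k + 11/3) = 0.
From deg A=1, deg B=0, deg C=1: d=0.
Coefficient equations give f(k) = 1/3.
So s_k = (B(k−1)f/C)·t_k = (1/(3*k + 11))·t_k = -2*3**k*factorial(k + 3).
Verify: -2*3**k*(3*k + 11)*factorial(k + 3) matches t_k.

Yes. s_k = - 2 \cdot 3^{k} \left(k + 3\right)!.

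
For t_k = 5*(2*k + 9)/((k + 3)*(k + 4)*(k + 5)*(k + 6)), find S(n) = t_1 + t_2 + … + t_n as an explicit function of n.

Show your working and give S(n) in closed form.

S(n) = 5*n*(n + 10)/(24*(n**2 + 10*n + 24))

Ratio r(k) = (k + 3)*(2*k + 11)/((k + 7)*(2*k + 9)).
A = k + 3, B = k + 7, C = k + 9/2.
Solve (k + 3)·f(k+1) − (k + 6)·f(k) = k + 9/2.
deg f ≤ 3 (via 1,1,1).
Solving with deg f ≤ 3: f(k) = k*(k + 4)*(k + 8)/30.
Then R = B(k−1)f/C = k*(k + 4)*(k + 6)*(k + 8)/(15*(2*k + 9)), so s_k = R(k)·t_k = k*(k + 8)/(3*(k**2 + 8*k + 15)).
Δs = 5*(2*k + 9)/(k**4 + 18*k**3 + 119*k**2 + 342*k + 360), as required.
Σ_(k=1)^n t_k = s_(n+1) − s_(1) = ((n**2 + 10*n + 9)/(3*(n**2 + 10*n + 24))) − (1/8), i.e. 5*n*(n + 10)/(24*(n**2 + 10*n + 24)).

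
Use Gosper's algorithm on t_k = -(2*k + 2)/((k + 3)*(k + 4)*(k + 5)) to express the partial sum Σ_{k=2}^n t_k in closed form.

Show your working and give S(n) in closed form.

S(n) = 2*(-2*n**2 - 3*n + 5)/(15*(n**2 + 9*n + 20))

The ratio is (k + 2)*(k + 3)/((k + 1)*(k + 6)).
Normal form (A,B,C) = (k + 3, k + 6, k + 1).
f must satisfy (k + 3)·f(k+1) − (k + 5)·f(k) = k + 1.
Bound: deg f ≤ 2.
Coefficient equations give f(k) = k*(k + 1)/6.
R(k) = B(k−1)·f(k)/C(k) = k*(k + 5)/6; s_k = R·t_k = -k*(k + 1)/(3*(k + 3)*(k + 4)).
Δs = 2*(-k - 1)/(k**3 + 12*k**2 + 47*k + 60), as required.
Σ_(k=2)^n t_k = s_(n+1) − s_(2) = ((-n**2 - 3*n - 2)/(3*(n**2 + 9*n + 20))) − (-1/15), i.e. 2*(-2*n**2 - 3*n + 5)/(15*(n**2 + 9*n + 20)).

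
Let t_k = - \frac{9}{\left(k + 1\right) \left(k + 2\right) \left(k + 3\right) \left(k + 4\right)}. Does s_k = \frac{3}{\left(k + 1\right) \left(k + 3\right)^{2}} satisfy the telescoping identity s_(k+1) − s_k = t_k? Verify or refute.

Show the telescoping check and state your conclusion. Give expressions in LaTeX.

s_(k+1) = 3/((k + 2)*(k + 4)**2)
s_(k+1) − s_k = 3/((k + 2)*(k + 4)**2) - 3/((k + 1)*(k + 3)**2)
(s_(k+1) − s_k) − t_k = 3*(4*k + 13)/(k**6 + 17*k**5 + 117*k**4 + 415*k**3 + 794*k**2 + 768*k + 288)

Invalid: residual \frac{3 \left(4 k + 13\right)}{k^{6} + 17 k^{5} + 117 k^{4} + 415 k^{3} + 794 k^{2} + 768 k + 288} ≠ 0.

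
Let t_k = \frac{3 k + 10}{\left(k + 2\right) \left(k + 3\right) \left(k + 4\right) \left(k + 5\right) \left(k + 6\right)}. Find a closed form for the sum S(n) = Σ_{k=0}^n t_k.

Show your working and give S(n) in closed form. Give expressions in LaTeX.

S(n) = \frac{n^{3} + 14 n^{2} + 63 n + 50}{40 \left(n^{3} + 14 n^{2} + 63 n + 90\right)}

r(k) = (k + 2)*(3*k + 13)/((k + 7)*(3*k + 10)) after simplifying.
Take A(k)=k + 2, B(k)=k + 7, C(k)=k + 10/3.
Key eq: (k + 2)·f(k+1) = (k + 6)·f(k) + (k + 10/3).
From deg A=1, deg B=1, deg C=1: d=4.
Solve for f: f(k) = k*(k + 3)*(k**2 + 11*k + 38)/120 (degree 4 ≤ 4).
Certificate R = B(k−1)f/C = k*(k + 3)*(k + 6)*(k**2 + 11*k + 38)/(40*(3*k + 10)) gives s_k = k*(k**2 + 11*k + 38)/(40*(k**3 + 11*k**2 + 38*k + 40)).
Verify: (3*k + 10)/(k**5 + 20*k**4 + 155*k**3 + 580*k**2 + 1044*k + 720) matches t_k.
Σ_(k=0)^n t_k = s_(n+1) − s_(0) = ((n**3 + 14*n**2 + 63*n + 50)/(40*(n**3 + 14*n**2 + 63*n + 90))) − (0), i.e. (n**3 + 14*n**2 + 63*n + 50)/(40*(n**3 + 14*n**2 + 63*n + 90)).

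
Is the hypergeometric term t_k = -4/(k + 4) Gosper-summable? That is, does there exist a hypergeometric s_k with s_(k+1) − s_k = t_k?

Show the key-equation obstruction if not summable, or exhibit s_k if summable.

Step 1: r(k) = (k + 4)/(k + 5).
Gosper form: A/B · C(k+1)/C(k) with A=k + 4, B=k + 5, C=1.
Key eq: (k + 4)·f(k+1) = (k + 4)·f(k) + (1).
From deg A=1, deg B=1, deg C=0: d=0.
Put f(k) = c0: A·f(k+1) − B(k−1)·f(k) − C = -1; need -1 = 0 — inconsistent ⇒ no f, not summable.

No; the coefficient equations for f are inconsistent.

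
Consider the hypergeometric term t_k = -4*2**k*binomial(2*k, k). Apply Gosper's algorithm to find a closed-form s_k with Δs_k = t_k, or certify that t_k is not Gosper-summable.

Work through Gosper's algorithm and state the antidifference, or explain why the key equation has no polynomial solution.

The ratio is 4*(2*k + 1)/(k + 1).
Factor: A=8*k + 4; B=k + 1; C=1.
Need (8*k + 4)·f(k+1) − (k)·f(k) = 1.
From deg A=1, deg B=1, deg C=0: d=-1.
Bound -1 < 0, so the key equation has no polynomial solution.

not Gosper-summable; s_k does not exist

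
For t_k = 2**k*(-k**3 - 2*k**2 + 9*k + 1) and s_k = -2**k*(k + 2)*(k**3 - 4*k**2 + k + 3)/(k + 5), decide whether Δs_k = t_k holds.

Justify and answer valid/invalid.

s_(k+1) = 2**(k + 1)*(-k**4 - 2*k**3 + 7*k**2 + 11*k - 3)/(k + 6)
s_(k+1) − s_k = 2**k*(-k**5 - 10*k**4 - 25*k**3 + 55*k**2 + 140*k + 6)/(k**2 + 11*k + 30)
(s_(k+1) − s_k) − t_k = 3*2**k*(k**4 + 6*k**3 + 5*k**2 - 47*k - 8)/(k**2 + 11*k + 30)

Invalid: residual 3*2**k*(k**4 + 6*k**3 + 5*k**2 - 47*k - 8)/(k**2 + 11*k + 30) ≠ 0.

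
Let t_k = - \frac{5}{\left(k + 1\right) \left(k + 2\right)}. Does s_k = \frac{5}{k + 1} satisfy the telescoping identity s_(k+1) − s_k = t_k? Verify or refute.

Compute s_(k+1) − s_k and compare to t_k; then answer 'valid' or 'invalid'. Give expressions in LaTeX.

valid (s_(k+1) − s_k reduces to t_k)

s_(k+1) = 5/(k + 2)
s_(k+1) − s_k = -5/((k + 1)*(k + 2))
(s_(k+1) − s_k) − t_k = 0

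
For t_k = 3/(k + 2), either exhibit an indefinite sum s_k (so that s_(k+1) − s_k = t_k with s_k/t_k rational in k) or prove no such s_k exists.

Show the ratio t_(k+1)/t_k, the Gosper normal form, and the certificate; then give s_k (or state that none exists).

none (Gosper's algorithm certifies no s_k)

The ratio is (k + 2)/(k + 3).
So A=k + 2 and B=k + 3, with C=1.
Key eq: (k + 2)·f(k+1) = (k + 2)·f(k) + (1).
d = 0 from the (1,1,0) case.
Put f(k) = c0: A·f(k+1) − B(k−1)·f(k) − C = -1; need -1 = 0 — inconsistent ⇒ no f, not summable.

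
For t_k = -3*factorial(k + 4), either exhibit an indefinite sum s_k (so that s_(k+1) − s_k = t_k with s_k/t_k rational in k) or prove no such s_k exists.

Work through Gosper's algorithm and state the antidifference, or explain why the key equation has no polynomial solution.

no hypergeometric antidifference exists

r(k) = k + 5 after simplifying.
Normal form (A,B,C) = (k + 5, 1, 1).
Need (k + 5)·f(k+1) − (1)·f(k) = 1.
d = -1 from the (1,0,0) case.
Negative degree bound (-1): no f exists, t_k not Gosper-summable.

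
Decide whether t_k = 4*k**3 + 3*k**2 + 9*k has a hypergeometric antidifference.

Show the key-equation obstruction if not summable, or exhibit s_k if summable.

Ratio r(k) = (4*k**3 + 15*k**2 + 27*k + 16)/(k*(4*k**2 + 3*k + 9)).
Normal form (A,B,C) = (1, 1, k**3 + 3*k**2/4 + 9*k/4).
f must satisfy (1)·f(k+1) − (1)·f(k) = k**3 + 3*k**2/4 + 9*k/4.
Bound: deg f ≤ 4.
Match coefficients ⇒ f(k) = k*(k - 1)*(k**2 + 4)/4.
R(k) = B(k−1)·f(k)/C(k) = (k - 1)*(k**2 + 4)/(4*k**2 + 3*k + 9); s_k = R·t_k = k*(k**3 - k**2 + 4*k - 4).
s_(k+1) − s_k = k*(4*k**2 + 3*k + 9) = t_k.

Yes. s_k = k*(k**3 - k**2 + 4*k - 4).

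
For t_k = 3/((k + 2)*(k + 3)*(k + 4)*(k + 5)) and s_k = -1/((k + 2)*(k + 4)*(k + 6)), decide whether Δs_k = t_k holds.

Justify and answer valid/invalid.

Invalid: residual 3*(-4*k - 23)/(k**6 + 27*k**5 + 295*k**4 + 1665*k**3 + 5104*k**2 + 8028*k + 5040) ≠ 0.

s_(k+1) = -1/((k + 3)*(k + 5)*(k + 7))
s_(k+1) − s_k = 3*(k**2 + 9*k + 19)/(k**6 + 27*k**5 + 295*k**4 + 1665*k**3 + 5104*k**2 + 8028*k + 5040)
(s_(k+1) − s_k) − t_k = 3*(-4*k - 23)/(k**6 + 27*k**5 + 295*k**4 + 1665*k**3 + 5104*k**2 + 8028*k + 5040)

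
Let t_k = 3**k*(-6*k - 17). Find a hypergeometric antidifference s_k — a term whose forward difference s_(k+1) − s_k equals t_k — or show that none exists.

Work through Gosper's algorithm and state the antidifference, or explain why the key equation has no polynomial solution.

Compute t_(k+1)/t_k: get 3*(6*k + 23)/(6*k + 17).
Normal form (A,B,C) = (3, 1, k + 17/6).
f must satisfy (3)·f(k+1) − (1)·f(k) = k + 17/6.
Degrees (0,0,1) ⇒ d ≤ 1.
Coefficient equations give f(k) = (3*k + 4)/6.
So s_k = (B(k−1)f/C)·t_k = ((3*k + 4)/(6*k + 17))·t_k = 3**k*(-3*k - 4).
Verify: 3**k*(-6*k - 17) matches t_k.

s_k = 3**k*(-3*k - 4)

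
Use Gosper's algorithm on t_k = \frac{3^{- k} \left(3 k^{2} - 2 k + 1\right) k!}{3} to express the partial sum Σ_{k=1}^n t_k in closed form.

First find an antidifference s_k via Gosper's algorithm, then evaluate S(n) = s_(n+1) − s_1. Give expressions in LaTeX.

t_(k+1)/t_k = (3*k**3 + 7*k**2 + 6*k + 2)/(3*(3*k**2 - 2*k + 1)).
A = k/3 + 1/3, B = 1, C = k**2 - 2*k/3 + 1/3.
Need (k/3 + 1/3)·f(k+1) − (1)·f(k) = k**2 - 2*k/3 + 1/3.
Bound: deg f ≤ 1.
A polynomial solution: f(k) = 3*k + 1.
Get s_k = R·t_k = (3*k + 1)*factorial(k)/3**k with R(k) = B(k−1)f(k)/C(k) = 3*(3*k + 1)/(3*k**2 - 2*k + 1).
Check: Δs_k = (3*k**2 - 2*k + 1)*factorial(k)/(3*3**k). ✓
Evaluate: s_(n+1) = 3**(-n - 1)*(3*n + 4)*factorial(n + 1); subtract s_(1) = 4/3 ⇒ S(n) = 3**(-n - 1)*(-4*3**n + 3*n**2*factorial(n) + 7*n*factorial(n) + 4*factorial(n)).

S(n) = 3^{- n - 1} \left(- 4 \cdot 3^{n} + 3 n^{2} n! + 7 n n! + 4 n!\right)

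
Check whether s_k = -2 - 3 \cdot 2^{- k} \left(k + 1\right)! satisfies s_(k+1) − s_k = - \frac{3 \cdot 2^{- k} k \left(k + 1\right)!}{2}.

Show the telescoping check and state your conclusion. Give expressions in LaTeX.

valid; difference matches t_k

s_(k+1) = -3*2**(-k - 1)*factorial(k + 2) - 2
s_(k+1) − s_k = -3*k*factorial(k + 1)/(2*2**k)
(s_(k+1) − s_k) − t_k = 0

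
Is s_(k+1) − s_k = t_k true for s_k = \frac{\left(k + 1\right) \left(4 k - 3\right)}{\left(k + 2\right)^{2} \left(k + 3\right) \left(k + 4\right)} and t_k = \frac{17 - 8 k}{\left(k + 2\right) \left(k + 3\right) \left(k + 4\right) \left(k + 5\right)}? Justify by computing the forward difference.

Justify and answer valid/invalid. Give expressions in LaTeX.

s_(k+1) = (k + 2)*(4*k + 1)/((k + 3)**2*(k + 4)*(k + 5))
s_(k+1) − s_k = (-(k + 1)*(k + 3)*(k + 5)*(4*k - 3) + (k + 2)**3*(4*k + 1))/((k + 2)**2*(k + 3)**2*(k + 4)*(k + 5))
(s_(k+1) − s_k) − t_k = (12*k**2 + 16*k - 49)/(k**6 + 19*k**5 + 147*k**4 + 593*k**3 + 1316*k**2 + 1524*k + 720)

Invalid: residual \frac{12 k^{2} + 16 k - 49}{k^{6} + 19 k^{5} + 147 k^{4} + 593 k^{3} + 1316 k^{2} + 1524 k + 720} ≠ 0.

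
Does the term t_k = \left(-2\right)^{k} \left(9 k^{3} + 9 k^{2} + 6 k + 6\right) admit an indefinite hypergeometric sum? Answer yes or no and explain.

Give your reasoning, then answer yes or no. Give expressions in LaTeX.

Yes. s_k = \left(-2\right)^{k} \left(- 3 k^{3} + 3 k^{2} - 2\right).

Compute t_(k+1)/t_k: get 2*(-3*k**3 - 12*k**2 - 17*k - 10)/(3*k**3 + 3*k**2 + 2*k + 2).
Factor: A=-2; B=1; C=k**3 + k**2 + 2*k/3 + 2/3.
Set up (-2)·f(k+1) − (1)·f(k) − (k**3 + k**2 + 2*k/3 + 2/3) = 0.
From deg A=0, deg B=0, deg C=3: d=3.
Solving with deg f ≤ 3: f(k) = -(3*k**3 - 3*k**2 + 2)/9.
R(k) = B(k−1)·f(k)/C(k) = -(3*k**3 - 3*k**2 + 2)/(3*(k + 1)*(3*k**2 + 2)); s_k = R·t_k = (-2)**k*(-3*k**3 + 3*k**2 - 2).
s_(k+1) − s_k = (-2)**k*(9*k**3 + 9*k**2 + 6*k + 6) = t_k.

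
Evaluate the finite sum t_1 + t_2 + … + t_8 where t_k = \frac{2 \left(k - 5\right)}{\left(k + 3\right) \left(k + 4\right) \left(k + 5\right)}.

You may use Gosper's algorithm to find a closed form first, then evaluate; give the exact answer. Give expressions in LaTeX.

t_(k+1)/t_k = (k - 4)*(k + 3)/((k - 5)*(k + 6)).
So A=k + 3 and B=k + 6, with C=k - 5.
Solve (k + 3)·f(k+1) − (k + 5)·f(k) = k - 5.
deg f ≤ 2 (via 1,1,1).
Solve for f: f(k) = -k*(k + 19)/12 (degree 2 ≤ 2).
Then R = B(k−1)f/C = -k*(k + 5)*(k + 19)/(12*(k - 5)), so s_k = R(k)·t_k = k*(-k - 19)/(6*(k + 3)*(k + 4)).
s_(k+1) − s_k = 2*(k - 5)/(k**3 + 12*k**2 + 47*k + 60) = t_k.
Evaluate s at k=9 and k=1: -7/26 and -1/6; difference -4/39.

Σ = -4/39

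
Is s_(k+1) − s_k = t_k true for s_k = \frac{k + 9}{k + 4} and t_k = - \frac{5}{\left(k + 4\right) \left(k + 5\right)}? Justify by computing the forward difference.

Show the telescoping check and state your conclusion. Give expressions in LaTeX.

Valid — Δs_k = t_k.

s_(k+1) = (k + 10)/(k + 5)
s_(k+1) − s_k = -5/(k**2 + 9*k + 20)
(s_(k+1) − s_k) − t_k = 0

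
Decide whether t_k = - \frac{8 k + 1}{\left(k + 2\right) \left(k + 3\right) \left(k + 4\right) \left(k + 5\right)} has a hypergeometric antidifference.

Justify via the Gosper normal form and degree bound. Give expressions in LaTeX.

Yes. s_k = \frac{k \left(- k^{2} - 9 k + 6\right)}{8 \left(k + 2\right) \left(k + 3\right) \left(k + 4\right)}.

t_(k+1)/t_k = (k + 2)*(8*k + 9)/((k + 6)*(8*k + 1)).
Take A(k)=k + 2, B(k)=k + 6, C(k)=k + 1/8.
Key eq: (k + 2)·f(k+1) = (k + 5)·f(k) + (k + 1/8).
From deg A=1, deg B=1, deg C=1: d=3.
Match coefficients ⇒ f(k) = k*(k**2 + 9*k - 6)/64.
Certificate R = B(k−1)f/C = k*(k + 5)*(k**2 + 9*k - 6)/(8*(8*k + 1)) gives s_k = k*(-k**2 - 9*k + 6)/(8*(k + 2)*(k + 3)*(k + 4)).
Δs = (-8*k - 1)/(k**4 + 14*k**3 + 71*k**2 + 154*k + 120), as required.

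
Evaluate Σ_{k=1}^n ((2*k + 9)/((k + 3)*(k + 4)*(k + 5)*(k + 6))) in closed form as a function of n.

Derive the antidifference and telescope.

Ratio r(k) = (k + 3)*(2*k + 11)/((k + 7)*(2*k + 9)).
Take A(k)=k + 3, B(k)=k + 7, C(k)=k + 9/2.
f must satisfy (k + 3)·f(k+1) − (k + 6)·f(k) = k + 9/2.
deg f ≤ 3 (via 1,1,1).
Solve for f: f(k) = k*(k + 4)*(k + 8)/30 (degree 3 ≤ 3).
Then R = B(k−1)f/C = k*(k + 4)*(k + 6)*(k + 8)/(15*(2*k + 9)), so s_k = R(k)·t_k = k*(k + 8)/(15*(k**2 + 8*k + 15)).
Verify: (2*k + 9)/(k**4 + 18*k**3 + 119*k**2 + 342*k + 360) matches t_k.
Telescope: S(n) = s_(n+1) − s_(1) = (n**2 + 10*n + 9)/(15*(n**2 + 10*n + 24)) − (1/40) = n*(n + 10)/(24*(n**2 + 10*n + 24)).

S(n) = n*(n + 10)/(24*(n**2 + 10*n + 24))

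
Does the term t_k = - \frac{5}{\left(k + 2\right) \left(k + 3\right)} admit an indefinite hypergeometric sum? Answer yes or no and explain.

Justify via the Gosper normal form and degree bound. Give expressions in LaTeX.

Step 1: r(k) = (k + 2)/(k + 4).
Factor: A=k + 2; B=k + 4; C=1.
Need (k + 2)·f(k+1) − (k + 3)·f(k) = 1.
Bound: deg f ≤ 1.
A polynomial solution: f(k) = k/2.
Then R = B(k−1)f/C = k*(k + 3)/2, so s_k = R(k)·t_k = -5*k/(2*k + 4).
Check: Δs_k = -5/(k**2 + 5*k + 6). ✓

Yes. s_k = - \frac{5 k}{2 k + 4}.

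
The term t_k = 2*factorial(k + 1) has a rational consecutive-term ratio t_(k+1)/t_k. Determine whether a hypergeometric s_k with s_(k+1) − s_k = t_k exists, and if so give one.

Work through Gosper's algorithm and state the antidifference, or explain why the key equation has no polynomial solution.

Ratio r(k) = k + 2.
Gosper form: A/B · C(k+1)/C(k) with A=k + 2, B=1, C=1.
Set up (k + 2)·f(k+1) − (1)·f(k) − (1) = 0.
From deg A=1, deg B=0, deg C=0: d=-1.
Bound -1 < 0, so the key equation has no polynomial solution.

not Gosper-summable; s_k does not exist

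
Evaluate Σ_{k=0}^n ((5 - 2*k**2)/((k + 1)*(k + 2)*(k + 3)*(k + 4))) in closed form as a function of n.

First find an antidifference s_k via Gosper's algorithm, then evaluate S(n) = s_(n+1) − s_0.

Compute t_(k+1)/t_k: get (k + 1)*(2*(k + 1)**2 - 5)/((k + 5)*(2*k**2 - 5)).
Take A(k)=k + 1, B(k)=k + 5, C(k)=k**2 - 5/2.
Need (k + 1)·f(k+1) − (k + 4)·f(k) = k**2 - 5/2.
Degrees (1,1,2) ⇒ d ≤ 3.
Match coefficients ⇒ f(k) = -k*(2*k + 3)/2.
Then R = B(k−1)f/C = -k*(k + 4)*(2*k + 3)/(2*k**2 - 5), so s_k = R(k)·t_k = k*(2*k + 3)/((k + 1)*(k + 2)*(k + 3)).
s_(k+1) − s_k = (5 - 2*k**2)/(k**4 + 10*k**3 + 35*k**2 + 50*k + 24) = t_k.
s_(n+1) = (2*n**2 + 7*n + 5)/(n**3 + 9*n**2 + 26*n + 24) and s_(0) = 0, so S(n) = (2*n**2 + 7*n + 5)/(n**3 + 9*n**2 + 26*n + 24).

S(n) = (2*n**2 + 7*n + 5)/(n**3 + 9*n**2 + 26*n + 24)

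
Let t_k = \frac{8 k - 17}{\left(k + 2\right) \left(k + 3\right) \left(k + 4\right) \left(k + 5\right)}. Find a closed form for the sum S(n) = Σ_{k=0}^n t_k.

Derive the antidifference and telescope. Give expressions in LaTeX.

Step 1: r(k) = (k + 2)*(8*k - 9)/((k + 6)*(8*k - 17)).
So A=k + 2 and B=k + 6, with C=k - 17/8.
Key eq: (k + 2)·f(k+1) = (k + 5)·f(k) + (k - 17/8).
d = 3 from the (1,1,1) case.
Solve for f: f(k) = -k*(k**2 + 9*k + 58)/64 (degree 3 ≤ 3).
So s_k = (B(k−1)f/C)·t_k = (-k*(k + 5)*(k**2 + 9*k + 58)/(8*(8*k - 17)))·t_k = k*(-k**2 - 9*k - 58)/(8*(k + 2)*(k + 3)*(k + 4)).
Check: Δs_k = (8*k - 17)/(k**4 + 14*k**3 + 71*k**2 + 154*k + 120). ✓
Σ_(k=0)^n t_k = s_(n+1) − s_(0) = ((-n**3 - 12*n**2 - 79*n - 68)/(8*(n**3 + 12*n**2 + 47*n + 60))) − (0), i.e. (-n**3 - 12*n**2 - 79*n - 68)/(8*(n**3 + 12*n**2 + 47*n + 60)).

S(n) = \frac{- n^{3} - 12 n^{2} - 79 n - 68}{8 \left(n^{3} + 12 n^{2} + 47 n + 60\right)}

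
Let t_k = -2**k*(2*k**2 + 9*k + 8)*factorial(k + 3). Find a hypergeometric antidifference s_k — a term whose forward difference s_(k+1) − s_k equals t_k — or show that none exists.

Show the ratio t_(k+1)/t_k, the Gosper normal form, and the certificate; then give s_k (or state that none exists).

s_k = -2**k*k*factorial(k + 3)

r(k) = 2*(2*k**3 + 21*k**2 + 71*k + 76)/(2*k**2 + 9*k + 8) after simplifying.
So A=2*k + 8 and B=1, with C=k**2 + 9*k/2 + 4.
Set up (2*k + 8)·f(k+1) − (1)·f(k) − (k**2 + 9*k/2 + 4) = 0.
Degrees (1,0,2) ⇒ d ≤ 1.
Solve for f: f(k) = k/2 (degree 1 ≤ 1).
So s_k = (B(k−1)f/C)·t_k = (k/(2*k**2 + 9*k + 8))·t_k = -2**k*k*factorial(k + 3).
Δs = -2**k*(2*k**2 + 9*k + 8)*factorial(k + 3), as required.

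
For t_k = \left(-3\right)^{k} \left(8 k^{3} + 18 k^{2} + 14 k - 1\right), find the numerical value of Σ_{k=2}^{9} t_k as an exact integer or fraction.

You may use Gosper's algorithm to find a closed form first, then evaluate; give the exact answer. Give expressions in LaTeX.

The ratio is 3*(-8*k**3 - 42*k**2 - 74*k - 39)/(8*k**3 + 18*k**2 + 14*k - 1).
Normal form (A,B,C) = (-3, 1, k**3 + 9*k**2/4 + 7*k/4 - 1/8).
Set up (-3)·f(k+1) − (1)·f(k) − (k**3 + 9*k**2/4 + 7*k/4 - 1/8) = 0.
Bound: deg f ≤ 3.
Solving with deg f ≤ 3: f(k) = -(k - 1)*(2*k**2 + 2*k + 1)/8.
So s_k = (B(k−1)f/C)·t_k = (-(k - 1)*(2*k**2 + 2*k + 1)/(8*k**3 + 18*k**2 + 14*k - 1))·t_k = (-3)**k*(-2*k**3 + k + 1).
Verify: (-3)**k*(8*k**3 + 18*k**2 + 14*k - 1) matches t_k.
Evaluate s at k=10 and k=2: -117448461 and -117; difference -117448344.

Σ = -117448344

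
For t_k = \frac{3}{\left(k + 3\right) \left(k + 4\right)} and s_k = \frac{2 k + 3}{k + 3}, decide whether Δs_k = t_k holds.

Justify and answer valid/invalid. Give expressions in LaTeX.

valid; difference matches t_k

s_(k+1) = (2*k + 5)/(k + 4)
s_(k+1) − s_k = 3/(k**2 + 7*k + 12)
(s_(k+1) − s_k) − t_k = 0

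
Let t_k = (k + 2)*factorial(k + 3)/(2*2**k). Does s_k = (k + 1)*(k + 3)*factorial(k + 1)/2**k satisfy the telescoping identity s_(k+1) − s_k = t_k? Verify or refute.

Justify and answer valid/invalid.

s_(k+1) = (k + 2)*(k + 4)*factorial(k + 2)/(2*2**k)
s_(k+1) − s_k = (k**3 + 6*k**2 + 12*k + 10)*factorial(k + 1)/(2*2**k)
(s_(k+1) − s_k) − t_k = -(k**2 + 4*k + 2)*factorial(k + 1)/(2*2**k)

Invalid: residual -(k**2 + 4*k + 2)*factorial(k + 1)/(2*2**k) ≠ 0.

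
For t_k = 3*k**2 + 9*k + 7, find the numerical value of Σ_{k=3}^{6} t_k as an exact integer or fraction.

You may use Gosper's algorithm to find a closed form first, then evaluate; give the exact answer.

Compute t_(k+1)/t_k: get (3*k**2 + 15*k + 19)/(3*k**2 + 9*k + 7).
Factor: A=1; B=1; C=k**2 + 3*k + 7/3.
Set up (1)·f(k+1) − (1)·f(k) − (k**2 + 3*k + 7/3) = 0.
Bound: deg f ≤ 3.
Solving with deg f ≤ 3: f(k) = k*(k**2 + 3*k + 3)/3.
Certificate R = B(k−1)f/C = k*(k**2 + 3*k + 3)/(3*k**2 + 9*k + 7) gives s_k = k*(k**2 + 3*k + 3).
Check: Δs_k = 3*k**2 + 9*k + 7. ✓
Evaluate s at k=7 and k=3: 511 and 63; difference 448.

Σ = 448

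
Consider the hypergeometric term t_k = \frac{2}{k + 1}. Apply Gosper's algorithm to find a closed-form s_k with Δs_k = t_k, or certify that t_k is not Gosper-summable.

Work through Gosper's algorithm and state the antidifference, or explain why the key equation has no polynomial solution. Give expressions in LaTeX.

not Gosper-summable; s_k does not exist

Ratio r(k) = (k + 1)/(k + 2).
Take A(k)=k + 1, B(k)=k + 2, C(k)=1.
Need (k + 1)·f(k+1) − (k + 1)·f(k) = 1.
From deg A=1, deg B=1, deg C=0: d=0.
Put f(k) = c0: A·f(k+1) − B(k−1)·f(k) − C = -1; need -1 = 0 — inconsistent ⇒ no f, not summable.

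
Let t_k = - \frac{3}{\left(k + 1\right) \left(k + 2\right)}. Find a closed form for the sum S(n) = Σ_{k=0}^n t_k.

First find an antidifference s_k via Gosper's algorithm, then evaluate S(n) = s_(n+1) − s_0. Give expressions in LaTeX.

Compute t_(k+1)/t_k: get (k + 1)/(k + 3).
Normal form (A,B,C) = (k + 1, k + 3, 1).
Key eq: (k + 1)·f(k+1) = (k + 2)·f(k) + (1).
deg f ≤ 1 (via 1,1,0).
Coefficient equations give f(k) = k.
R(k) = B(k−1)·f(k)/C(k) = k*(k + 2); s_k = R·t_k = -3*k/(k + 1).
Verify: -3/(k**2 + 3*k + 2) matches t_k.
Telescope: S(n) = s_(n+1) − s_(0) = 3*(-n - 1)/(n + 2) − (0) = 3*(-n - 1)/(n + 2).

S(n) = \frac{3 \left(- n - 1\right)}{n + 2}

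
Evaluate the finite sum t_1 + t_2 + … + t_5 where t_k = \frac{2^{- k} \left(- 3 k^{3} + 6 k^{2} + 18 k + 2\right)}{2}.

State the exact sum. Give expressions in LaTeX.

Σ = 611/64

r(k) = (3*k**3 + 3*k**2 - 21*k - 23)/(2*(3*k**3 - 6*k**2 - 18*k - 2)) after simplifying.
Factor: A=1/2; B=1; C=k**3 - 2*k**2 - 6*k - 2/3.
Solve (1/2)·f(k+1) − (1)·f(k) = k**3 - 2*k**2 - 6*k - 2/3.
deg f ≤ 3 (via 0,0,3).
Match coefficients ⇒ f(k) = -2*(3*k**3 + 3*k**2 - 3*k + 1)/3.
Then R = B(k−1)f/C = -2*(3*k**3 + 3*k**2 - 3*k + 1)/(3*k**3 - 6*k**2 - 18*k - 2), so s_k = R(k)·t_k = (3*k**3 + 3*k**2 - 3*k + 1)/2**k.
Check: Δs_k = (-3*k**3 + 6*k**2 + 18*k + 2)/(2*2**k). ✓
Evaluate s at k=6 and k=1: 739/64 and 2; difference 611/64.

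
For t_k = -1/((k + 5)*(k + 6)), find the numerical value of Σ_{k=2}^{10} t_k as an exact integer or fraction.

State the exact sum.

Ratio r(k) = (k + 5)/(k + 7).
Normal form (A,B,C) = (k + 5, k + 7, 1).
Key eq: (k + 5)·f(k+1) = (k + 6)·f(k) + (1).
Degrees (1,1,0) ⇒ d ≤ 1.
Solve for f: f(k) = k/5 (degree 1 ≤ 1).
Then R = B(k−1)f/C = k*(k + 6)/5, so s_k = R(k)·t_k = -k/(5*k + 25).
s_(k+1) − s_k = -1/(k**2 + 11*k + 30) = t_k.
Σ_(k=2)^(10) t_k = s_(11) − s_(2) = -11/80 − (-2/35) = -9/112.

Σ = -9/112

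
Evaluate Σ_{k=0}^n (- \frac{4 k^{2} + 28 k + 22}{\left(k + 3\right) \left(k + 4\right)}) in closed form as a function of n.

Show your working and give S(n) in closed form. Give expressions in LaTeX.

S(n) = \frac{2 \left(- 6 n^{2} - 17 n - 11\right)}{3 \left(n + 4\right)}

Step 1: r(k) = (k + 3)*(14*k + 2*(k + 1)**2 + 25)/((k + 5)*(2*k**2 + 14*k + 11)).
Take A(k)=k + 3, B(k)=k + 5, C(k)=k**2 + 7*k + 11/2.
f must satisfy (k + 3)·f(k+1) − (k + 4)·f(k) = k**2 + 7*k + 11/2.
From deg A=1, deg B=1, deg C=2: d=2.
Match coefficients ⇒ f(k) = k*(6*k + 5)/6.
R(k) = B(k−1)·f(k)/C(k) = k*(k + 4)*(6*k + 5)/(3*(2*k**2 + 14*k + 11)); s_k = R·t_k = -2*k*(6*k + 5)/(3*k + 9).
s_(k+1) − s_k = 2*(-2*k**2 - 14*k - 11)/(k**2 + 7*k + 12) = t_k.
Telescope: S(n) = s_(n+1) − s_(0) = 2*(-6*n**2 - 17*n - 11)/(3*(n + 4)) − (0) = 2*(-6*n**2 - 17*n - 11)/(3*(n + 4)).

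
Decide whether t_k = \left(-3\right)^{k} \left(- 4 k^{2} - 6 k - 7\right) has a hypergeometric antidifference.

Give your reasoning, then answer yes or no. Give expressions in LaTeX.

Step 1: r(k) = 3*(-4*k**2 - 14*k - 17)/(4*k**2 + 6*k + 7).
Gosper form: A/B · C(k+1)/C(k) with A=-3, B=1, C=k**2 + 3*k/2 + 7/4.
Set up (-3)·f(k+1) − (1)·f(k) − (k**2 + 3*k/2 + 7/4) = 0.
From deg A=0, deg B=0, deg C=2: d=2.
A polynomial solution: f(k) = -(k**2 + 1)/4.
R(k) = B(k−1)·f(k)/C(k) = -(k**2 + 1)/(4*k**2 + 6*k + 7); s_k = R·t_k = (-3)**k*(k**2 + 1).
Δs = (-3)**k*(-4*k**2 - 6*k - 7), as required.

Yes. s_k = \left(-3\right)^{k} \left(k^{2} + 1\right).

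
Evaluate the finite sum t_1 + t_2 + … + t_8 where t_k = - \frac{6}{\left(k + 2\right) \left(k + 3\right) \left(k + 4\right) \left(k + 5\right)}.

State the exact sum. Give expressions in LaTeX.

r(k) = (k + 2)/(k + 6) after simplifying.
Normal form (A,B,C) = (k + 2, k + 6, 1).
Key eq: (k + 2)·f(k+1) = (k + 5)·f(k) + (1).
d = 3 from the (1,1,0) case.
Solving with deg f ≤ 3: f(k) = k*(k**2 + 9*k + 26)/72.
Certificate R = B(k−1)f/C = k*(k + 5)*(k**2 + 9*k + 26)/72 gives s_k = k*(-k**2 - 9*k - 26)/(12*(k + 2)*(k + 3)*(k + 4)).
Δs = -6/(k**4 + 14*k**3 + 71*k**2 + 154*k + 120), as required.
Evaluate s at k=9 and k=1: -47/572 and -1/20; difference -23/715.

Σ = -23/715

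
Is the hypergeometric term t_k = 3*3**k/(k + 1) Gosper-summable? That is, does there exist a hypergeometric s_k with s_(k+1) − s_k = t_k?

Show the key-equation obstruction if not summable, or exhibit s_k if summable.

Step 1: r(k) = 3*(k + 1)/(k + 2).
Take A(k)=3*k + 3, B(k)=k + 2, C(k)=1.
Need (3*k + 3)·f(k+1) − (k + 1)·f(k) = 1.
Degrees (1,1,0) ⇒ d ≤ -1.
d = -1 < 0 ⇒ no nonzero polynomial f; not summable.

No — key equation has no polynomial f.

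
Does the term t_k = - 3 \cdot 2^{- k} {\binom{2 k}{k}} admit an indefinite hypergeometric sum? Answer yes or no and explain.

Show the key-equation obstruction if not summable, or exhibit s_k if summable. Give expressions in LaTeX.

t_(k+1)/t_k = (2*k + 1)/(k + 1).
So A=2*k + 1 and B=k + 1, with C=1.
Need (2*k + 1)·f(k+1) − (k)·f(k) = 1.
deg f ≤ -1 (via 1,1,0).
Negative degree bound (-1): no f exists, t_k not Gosper-summable.

No — key equation has no polynomial f.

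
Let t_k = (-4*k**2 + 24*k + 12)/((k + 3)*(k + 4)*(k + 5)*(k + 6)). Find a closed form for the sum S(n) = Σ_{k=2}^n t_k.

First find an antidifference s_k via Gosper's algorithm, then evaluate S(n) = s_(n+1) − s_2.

t_(k+1)/t_k = (k**3 - k**2 - 20*k - 24)/(k**3 + k**2 - 45*k - 21).
Factor: A=k + 3; B=k + 7; C=k**2 - 6*k - 3.
Need (k + 3)·f(k+1) − (k + 6)·f(k) = k**2 - 6*k - 3.
d = 3 from the (1,1,2) case.
A polynomial solution: f(k) = k*(k**2 - 108*k - 13)/120.
So s_k = (B(k−1)f/C)·t_k = (k*(k + 6)*(k**2 - 108*k - 13)/(120*(k**2 - 6*k - 3)))·t_k = k*(-k**2 + 108*k + 13)/(30*(k + 3)*(k + 4)*(k + 5)).
s_(k+1) − s_k = 4*(-k**2 + 6*k + 3)/(k**4 + 18*k**3 + 119*k**2 + 342*k + 360) = t_k.
Σ_(k=2)^n t_k = s_(n+1) − s_(2) = ((-n**3 + 105*n**2 + 226*n + 120)/(30*(n**3 + 15*n**2 + 74*n + 120))) − (1/14), i.e. (-11*n**3 + 255*n**2 + 236*n - 480)/(105*(n**3 + 15*n**2 + 74*n + 120)).

S(n) = (-11*n**3 + 255*n**2 + 236*n - 480)/(105*(n**3 + 15*n**2 + 74*n + 120))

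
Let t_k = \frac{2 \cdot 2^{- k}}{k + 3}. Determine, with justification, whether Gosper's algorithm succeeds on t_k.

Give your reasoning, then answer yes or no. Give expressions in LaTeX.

No — key equation has no polynomial f.

Compute t_(k+1)/t_k: get (k + 3)/(2*(k + 4)).
Normal form (A,B,C) = (k/2 + 3/2, k + 4, 1).
Set up (k/2 + 3/2)·f(k+1) − (k + 3)·f(k) − (1) = 0.
d = -1 from the (1,1,0) case.
deg f ≤ -1 is impossible — no certificate.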